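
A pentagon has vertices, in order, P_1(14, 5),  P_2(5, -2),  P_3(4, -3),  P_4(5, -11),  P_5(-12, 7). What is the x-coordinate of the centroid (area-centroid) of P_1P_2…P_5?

121/129

Apply the surveyor's formula. First the cross-terms c_i = x_i·y_{i+1} − x_{i+1}·y_i:
  -53, -7, -29, -97, -158  ⇒  2A = -344, A = -172.
Then Σ (x_i + x_{i+1})·c_i = -968, so x̄ = -968 / (6·(-172)) = 121/129.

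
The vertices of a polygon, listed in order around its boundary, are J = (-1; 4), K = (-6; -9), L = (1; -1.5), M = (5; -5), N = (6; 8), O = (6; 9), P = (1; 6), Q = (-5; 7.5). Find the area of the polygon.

Apply Gauss's area formula: 2A = Σ (x_i·y_{i+1} − x_{i+1}·y_i), indices taken mod 8.
Σ = (33) + (18) + (2.5) + (70) + (6) + (27) + (37.5) + (-12.5) = 181.5
Area = |Σ|/2 = 90.75.

90.75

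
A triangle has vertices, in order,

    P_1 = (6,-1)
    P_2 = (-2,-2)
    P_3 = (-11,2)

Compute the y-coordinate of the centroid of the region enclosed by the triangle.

-1/3

Apply the surveyor's formula. First the cross-terms c_i = x_i·y_{i+1} − x_{i+1}·y_i:
  -14, -26, -1  ⇒  2A = -41, A = -20.5.
Then Σ (y_i + y_{i+1})·c_i = 41, so ȳ = 41 / (6·(-20.5)) = -1/3.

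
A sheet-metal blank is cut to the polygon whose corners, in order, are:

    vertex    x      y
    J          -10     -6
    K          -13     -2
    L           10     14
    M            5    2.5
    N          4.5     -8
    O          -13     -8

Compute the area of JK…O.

229.125

J→K: (-10)(-2) − (-13)(-6) = -58
K→L: (-13)(14) − (10)(-2) = -162
L→M: (10)(2.5) − (5)(14) = -45
M→N: (5)(-8) − (4.5)(2.5) = -51.25
N→O: (4.5)(-8) − (-13)(-8) = -140
O→J: (-13)(-6) − (-10)(-8) = -2
Σ = -458.25
Area = |Σ|/2 = 229.125.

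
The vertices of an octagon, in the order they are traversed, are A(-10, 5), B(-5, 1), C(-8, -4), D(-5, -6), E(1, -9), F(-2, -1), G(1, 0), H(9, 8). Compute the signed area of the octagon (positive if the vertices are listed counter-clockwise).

118.5

Apply Gauss's area formula: 2A = Σ (x_i·y_{i+1} − x_{i+1}·y_i), indices taken mod 8.
Cross-terms: 15, 28, 28, 51, -19, 1, 8, 125  ⇒  Σ = 237
Signed area = Σ/2 = 118.5 (positive ⇒ counter-clockwise traversal).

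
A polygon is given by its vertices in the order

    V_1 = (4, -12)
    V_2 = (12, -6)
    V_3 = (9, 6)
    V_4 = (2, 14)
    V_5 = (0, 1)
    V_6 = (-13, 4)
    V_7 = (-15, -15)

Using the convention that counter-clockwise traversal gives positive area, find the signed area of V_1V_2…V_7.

435

Apply Gauss's area formula: 2A = Σ (x_i·y_{i+1} − x_{i+1}·y_i), indices taken mod 7.
Σ = (120) + (126) + (114) + (2) + (13) + (255) + (240) = 870
Signed area = Σ/2 = 435 (positive ⇒ counter-clockwise traversal).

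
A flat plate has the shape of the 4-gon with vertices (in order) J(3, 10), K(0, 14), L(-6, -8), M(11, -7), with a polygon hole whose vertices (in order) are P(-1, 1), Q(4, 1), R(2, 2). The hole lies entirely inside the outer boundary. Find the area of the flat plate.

Outer boundary:
Apply Gauss's area formula: 2A = Σ (x_i·y_{i+1} − x_{i+1}·y_i), indices taken mod 4.
Σ = (42) + (84) + (130) + (131) = 387
Area = |Σ|/2 = 193.5.
Hole:
Apply the shoelace formula: 2A = Σ (x_i·y_{i+1} − x_{i+1}·y_i), indices taken mod 3.
P→Q: (-1)(1) − (4)(1) = -5
Q→R: (4)(2) − (2)(1) = 6
R→P: (2)(1) − (-1)(2) = 4
Σ = 5
Area = |Σ|/2 = 2.5.
Net area = 193.5 − 2.5 = 191.

191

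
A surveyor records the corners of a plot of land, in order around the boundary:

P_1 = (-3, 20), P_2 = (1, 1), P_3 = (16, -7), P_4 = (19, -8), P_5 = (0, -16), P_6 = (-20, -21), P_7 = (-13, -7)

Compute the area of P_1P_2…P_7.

539.5

Apply the surveyor's formula: 2A = Σ (x_i·y_{i+1} − x_{i+1}·y_i), indices taken mod 7.
Σ = (-23) + (-23) + (5) + (-304) + (-320) + (-133) + (-281) = -1079
Area = |Σ|/2 = 539.5.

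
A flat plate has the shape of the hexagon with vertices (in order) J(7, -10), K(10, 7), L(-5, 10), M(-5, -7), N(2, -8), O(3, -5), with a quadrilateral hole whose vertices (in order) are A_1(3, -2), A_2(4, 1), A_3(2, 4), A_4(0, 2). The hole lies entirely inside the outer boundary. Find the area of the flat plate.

Outer boundary:
Σ = (149) + (135) + (85) + (54) + (14) + (5) = 442
Area = |Σ|/2 = 221.
Hole:
Apply the surveyor's formula: 2A = Σ (x_i·y_{i+1} − x_{i+1}·y_i), indices taken mod 4.
A_1→A_2: (3)(1) − (4)(-2) = 11
A_2→A_3: (4)(4) − (2)(1) = 14
A_3→A_4: (2)(2) − (0)(4) = 4
A_4→A_1: (0)(-2) − (3)(2) = -6
Σ = 23
Area = |Σ|/2 = 11.5.
Net area = 221 − 11.5 = 209.5.

209.5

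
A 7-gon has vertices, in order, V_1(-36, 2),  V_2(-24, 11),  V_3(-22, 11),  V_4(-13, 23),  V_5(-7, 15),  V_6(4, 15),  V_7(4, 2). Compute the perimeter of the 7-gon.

106

|V_1V_2| = √((12)² + (9)²) = √225 = 15
|V_2V_3| = √((2)² + (0)²) = √4 = 2
|V_3V_4| = √((9)² + (12)²) = √225 = 15
|V_4V_5| = √((6)² + (-8)²) = √100 = 10
|V_5V_6| = √((11)² + (0)²) = √121 = 11
|V_6V_7| = √((0)² + (-13)²) = √169 = 13
|V_7V_1| = √((-40)² + (0)²) = √1600 = 40
Perimeter = 15 + 2 + 15 + 10 + 11 + 13 + 40 = 106.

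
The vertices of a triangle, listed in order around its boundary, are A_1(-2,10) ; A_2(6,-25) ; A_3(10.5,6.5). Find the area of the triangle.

Apply the shoelace formula: 2A = Σ (x_i·y_{i+1} − x_{i+1}·y_i), indices taken mod 3.
Σ = (-10) + (301.5) + (118) = 409.5
Area = |Σ|/2 = 204.75.

204.75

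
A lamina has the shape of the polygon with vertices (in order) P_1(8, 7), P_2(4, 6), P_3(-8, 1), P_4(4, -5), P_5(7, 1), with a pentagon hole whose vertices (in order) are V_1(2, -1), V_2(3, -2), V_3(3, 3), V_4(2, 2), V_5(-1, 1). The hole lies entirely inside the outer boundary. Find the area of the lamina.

85.5

Outer boundary:
Σ = (20) + (52) + (36) + (39) + (41) = 188
Area = |Σ|/2 = 94.
Hole:
Apply Gauss's area formula: 2A = Σ (x_i·y_{i+1} − x_{i+1}·y_i), indices taken mod 5.
V_1→V_2: (2)(-2) − (3)(-1) = -1
V_2→V_3: (3)(3) − (3)(-2) = 15
V_3→V_4: (3)(2) − (2)(3) = 0
V_4→V_5: (2)(1) − (-1)(2) = 4
V_5→V_1: (-1)(-1) − (2)(1) = -1
Σ = 17
Area = |Σ|/2 = 8.5.
Net area = 94 − 8.5 = 85.5.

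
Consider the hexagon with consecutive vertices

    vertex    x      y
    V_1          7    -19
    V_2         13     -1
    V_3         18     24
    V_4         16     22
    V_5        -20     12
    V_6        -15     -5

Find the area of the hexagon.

V_1→V_2: (7)(-1) − (13)(-19) = 240
V_2→V_3: (13)(24) − (18)(-1) = 330
V_3→V_4: (18)(22) − (16)(24) = 12
V_4→V_5: (16)(12) − (-20)(22) = 632
V_5→V_6: (-20)(-5) − (-15)(12) = 280
V_6→V_1: (-15)(-19) − (7)(-5) = 320
Σ = 1814
Area = |Σ|/2 = 907.

907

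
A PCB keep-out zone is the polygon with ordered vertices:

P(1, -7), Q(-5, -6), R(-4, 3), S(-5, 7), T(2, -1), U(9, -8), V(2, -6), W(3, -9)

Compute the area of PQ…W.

79.5

Apply the surveyor's formula: 2A = Σ (x_i·y_{i+1} − x_{i+1}·y_i), indices taken mod 8.
Σ = (-41) + (-39) + (-13) + (-9) + (-7) + (-38) + (0) + (-12) = -159
Area = |Σ|/2 = 79.5.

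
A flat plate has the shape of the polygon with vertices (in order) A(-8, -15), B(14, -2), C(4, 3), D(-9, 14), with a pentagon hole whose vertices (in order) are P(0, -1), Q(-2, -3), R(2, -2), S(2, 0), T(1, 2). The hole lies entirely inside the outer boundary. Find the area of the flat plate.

295.5

Outer boundary:
Apply the surveyor's formula: 2A = Σ (x_i·y_{i+1} − x_{i+1}·y_i), indices taken mod 4.
Σ = (226) + (50) + (83) + (247) = 606
Area = |Σ|/2 = 303.
Hole:
P→Q: (0)(-3) − (-2)(-1) = -2
Q→R: (-2)(-2) − (2)(-3) = 10
R→S: (2)(0) − (2)(-2) = 4
S→T: (2)(2) − (1)(0) = 4
T→P: (1)(-1) − (0)(2) = -1
Σ = 15
Area = |Σ|/2 = 7.5.
Net area = 303 − 7.5 = 295.5.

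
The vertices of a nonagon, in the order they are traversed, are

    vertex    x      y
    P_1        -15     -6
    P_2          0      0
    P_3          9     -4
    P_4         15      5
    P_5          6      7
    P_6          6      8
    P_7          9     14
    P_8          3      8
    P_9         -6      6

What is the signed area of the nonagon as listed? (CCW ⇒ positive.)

Apply the shoelace formula: 2A = Σ (x_i·y_{i+1} − x_{i+1}·y_i), indices taken mod 9.
Σ = (0) + (0) + (105) + (75) + (6) + (12) + (30) + (66) + (126) = 420
Signed area = Σ/2 = 210 (positive ⇒ counter-clockwise traversal).

210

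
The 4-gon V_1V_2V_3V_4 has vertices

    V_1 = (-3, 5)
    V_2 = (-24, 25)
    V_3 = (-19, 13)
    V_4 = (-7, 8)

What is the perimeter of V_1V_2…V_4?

60

|V_1V_2| = √((-21)² + (20)²) = √841 = 29
|V_2V_3| = √((5)² + (-12)²) = √169 = 13
|V_3V_4| = √((12)² + (-5)²) = √169 = 13
|V_4V_1| = √((4)² + (-3)²) = √25 = 5
Perimeter = 29 + 13 + 13 + 5 = 60.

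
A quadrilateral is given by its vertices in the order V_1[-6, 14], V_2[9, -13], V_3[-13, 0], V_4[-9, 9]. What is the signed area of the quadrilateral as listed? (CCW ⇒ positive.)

-203

Σ = (-48) + (-169) + (-117) + (-72) = -406
Signed area = Σ/2 = -203 (negative ⇒ clockwise traversal).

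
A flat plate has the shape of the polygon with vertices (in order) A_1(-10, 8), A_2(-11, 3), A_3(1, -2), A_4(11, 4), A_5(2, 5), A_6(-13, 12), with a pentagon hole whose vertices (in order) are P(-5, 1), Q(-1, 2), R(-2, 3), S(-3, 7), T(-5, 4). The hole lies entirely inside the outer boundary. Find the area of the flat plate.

115

Outer boundary:
Apply Gauss's area formula: 2A = Σ (x_i·y_{i+1} − x_{i+1}·y_i), indices taken mod 6.
A_1→A_2: (-10)(3) − (-11)(8) = 58
A_2→A_3: (-11)(-2) − (1)(3) = 19
A_3→A_4: (1)(4) − (11)(-2) = 26
A_4→A_5: (11)(5) − (2)(4) = 47
A_5→A_6: (2)(12) − (-13)(5) = 89
A_6→A_1: (-13)(8) − (-10)(12) = 16
Σ = 255
Area = |Σ|/2 = 127.5.
Hole:
Cross-terms: -9, 1, -5, 23, 15  ⇒  Σ = 25
Area = |Σ|/2 = 12.5.
Net area = 127.5 − 12.5 = 115.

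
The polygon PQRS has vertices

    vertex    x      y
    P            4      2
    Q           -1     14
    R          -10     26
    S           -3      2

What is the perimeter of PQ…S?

|PQ| = √((-5)² + (12)²) = √169 = 13
|QR| = √((-9)² + (12)²) = √225 = 15
|RS| = √((7)² + (-24)²) = √625 = 25
|SP| = √((7)² + (0)²) = √49 = 7
Perimeter = 13 + 15 + 25 + 7 = 60.

60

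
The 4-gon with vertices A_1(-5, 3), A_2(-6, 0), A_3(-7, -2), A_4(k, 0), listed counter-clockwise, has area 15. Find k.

Write out the shoelace sum; only the two edges meeting at A_4 involve k:
2·Area = [((-7)·0 − k·(-2)) + (k·3 − (-5)·0)] + 30
       = 5·k + 30 = 30
⇒ k = 0.

0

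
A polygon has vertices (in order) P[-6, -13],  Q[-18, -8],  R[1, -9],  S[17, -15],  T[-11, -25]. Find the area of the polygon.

237.5

Apply the shoelace formula: 2A = Σ (x_i·y_{i+1} − x_{i+1}·y_i), indices taken mod 5.
Σ = (-186) + (170) + (138) + (-590) + (-7) = -475
Area = |Σ|/2 = 237.5.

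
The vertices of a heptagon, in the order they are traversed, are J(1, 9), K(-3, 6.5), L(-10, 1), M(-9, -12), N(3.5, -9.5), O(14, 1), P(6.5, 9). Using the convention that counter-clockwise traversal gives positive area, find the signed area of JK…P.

Σ = (33.5) + (62) + (129) + (127.5) + (136.5) + (119.5) + (49.5) = 657.5
Signed area = Σ/2 = 328.75 (positive ⇒ counter-clockwise traversal).

328.75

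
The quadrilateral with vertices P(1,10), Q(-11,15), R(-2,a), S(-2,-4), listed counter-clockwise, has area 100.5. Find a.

-6

Write out the shoelace sum; only the two edges meeting at R involve a:
2·Area = [((-11)·a − (-2)·15) + ((-2)·(-4) − (-2)·a)] + 109
       = -9·a + 147 = 201
⇒ a = -6.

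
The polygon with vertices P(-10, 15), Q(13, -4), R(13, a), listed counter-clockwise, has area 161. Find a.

The doubled signed area Σ (x_i y_{i+1} − x_{i+1} y_i) is linear in a.
With a=0 it equals 92; the coefficient of a is 23 (from the two edges through R).
So 23·a + 92 = 2·161 = 322 ⇒ a = 10.

10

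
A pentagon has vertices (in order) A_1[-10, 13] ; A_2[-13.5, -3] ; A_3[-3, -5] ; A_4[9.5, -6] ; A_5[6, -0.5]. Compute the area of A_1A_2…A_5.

216.875

Σ = (205.5) + (58.5) + (65.5) + (31.25) + (73) = 433.75
Area = |Σ|/2 = 216.875.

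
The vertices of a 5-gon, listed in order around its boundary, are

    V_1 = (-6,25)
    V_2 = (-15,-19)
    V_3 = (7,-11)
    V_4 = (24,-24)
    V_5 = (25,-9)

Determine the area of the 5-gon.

Apply Gauss's area formula: 2A = Σ (x_i·y_{i+1} − x_{i+1}·y_i), indices taken mod 5.
Cross-terms: 489, 298, 96, 384, 571  ⇒  Σ = 1838
Area = |Σ|/2 = 919.

919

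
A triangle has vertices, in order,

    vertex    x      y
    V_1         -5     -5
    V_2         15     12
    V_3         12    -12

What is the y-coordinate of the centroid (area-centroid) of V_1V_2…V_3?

-5/3

Apply Gauss's area formula. First the cross-terms c_i = x_i·y_{i+1} − x_{i+1}·y_i:
  15, -324, -120  ⇒  2A = -429, A = -214.5.
Then Σ (y_i + y_{i+1})·c_i = 2145, so ȳ = 2145 / (6·(-214.5)) = -5/3.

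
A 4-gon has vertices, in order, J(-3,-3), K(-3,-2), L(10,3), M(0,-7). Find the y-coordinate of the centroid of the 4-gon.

Apply the shoelace (surveyor's) formula. First the cross-terms c_i = x_i·y_{i+1} − x_{i+1}·y_i:
  -3, 11, -70, -21  ⇒  2A = -83, A = -41.5.
Then Σ (y_i + y_{i+1})·c_i = 516, so ȳ = 516 / (6·(-41.5)) = -172/83.

-172/83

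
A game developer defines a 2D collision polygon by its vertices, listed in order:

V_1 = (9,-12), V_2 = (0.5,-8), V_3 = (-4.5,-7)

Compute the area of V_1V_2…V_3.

5.75

Apply the surveyor's formula: 2A = Σ (x_i·y_{i+1} − x_{i+1}·y_i), indices taken mod 3.
Σ = (-66) + (-39.5) + (117) = 11.5
Area = |Σ|/2 = 5.75.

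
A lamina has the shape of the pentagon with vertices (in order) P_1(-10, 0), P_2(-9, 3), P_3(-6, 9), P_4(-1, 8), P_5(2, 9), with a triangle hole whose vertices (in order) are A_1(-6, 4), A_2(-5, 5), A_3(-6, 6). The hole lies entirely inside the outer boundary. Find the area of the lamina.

Outer boundary:
P_1→P_2: (-10)(3) − (-9)(0) = -30
P_2→P_3: (-9)(9) − (-6)(3) = -63
P_3→P_4: (-6)(8) − (-1)(9) = -39
P_4→P_5: (-1)(9) − (2)(8) = -25
P_5→P_1: (2)(0) − (-10)(9) = 90
Σ = -67
Area = |Σ|/2 = 33.5.
Hole:
Apply Gauss's area formula: 2A = Σ (x_i·y_{i+1} − x_{i+1}·y_i), indices taken mod 3.
Cross-terms: -10, 0, 12  ⇒  Σ = 2
Area = |Σ|/2 = 1.
Net area = 33.5 − 1 = 32.5.

32.5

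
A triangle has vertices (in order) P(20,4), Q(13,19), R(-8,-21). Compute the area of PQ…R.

Apply the surveyor's formula: 2A = Σ (x_i·y_{i+1} − x_{i+1}·y_i), indices taken mod 3.
Σ = (328) + (-121) + (388) = 595
Area = |Σ|/2 = 297.5.

297.5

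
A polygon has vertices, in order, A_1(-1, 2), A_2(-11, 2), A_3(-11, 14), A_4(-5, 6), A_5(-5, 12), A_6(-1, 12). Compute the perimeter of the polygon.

|A_1A_2| = √((-10)² + (0)²) = √100 = 10
|A_2A_3| = √((0)² + (12)²) = √144 = 12
|A_3A_4| = √((6)² + (-8)²) = √100 = 10
|A_4A_5| = √((0)² + (6)²) = √36 = 6
|A_5A_6| = √((4)² + (0)²) = √16 = 4
|A_6A_1| = √((0)² + (-10)²) = √100 = 10
Perimeter = 10 + 12 + 10 + 6 + 4 + 10 = 52.

52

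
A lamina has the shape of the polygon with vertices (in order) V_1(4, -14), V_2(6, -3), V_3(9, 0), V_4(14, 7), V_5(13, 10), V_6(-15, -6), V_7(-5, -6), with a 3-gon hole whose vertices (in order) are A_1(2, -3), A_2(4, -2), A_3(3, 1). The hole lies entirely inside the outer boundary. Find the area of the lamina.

Outer boundary:
Apply the surveyor's formula: 2A = Σ (x_i·y_{i+1} − x_{i+1}·y_i), indices taken mod 7.
Σ = (72) + (27) + (63) + (49) + (72) + (60) + (94) = 437
Area = |Σ|/2 = 218.5.
Hole:
Apply Gauss's area formula: 2A = Σ (x_i·y_{i+1} − x_{i+1}·y_i), indices taken mod 3.
Σ = (8) + (10) + (-11) = 7
Area = |Σ|/2 = 3.5.
Net area = 218.5 − 3.5 = 215.

215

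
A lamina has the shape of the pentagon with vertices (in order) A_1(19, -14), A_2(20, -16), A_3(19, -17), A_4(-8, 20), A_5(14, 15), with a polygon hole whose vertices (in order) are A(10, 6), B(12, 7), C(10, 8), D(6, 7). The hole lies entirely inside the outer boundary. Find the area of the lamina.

342.5

Outer boundary:
Apply the shoelace (surveyor's) formula: 2A = Σ (x_i·y_{i+1} − x_{i+1}·y_i), indices taken mod 5.
Σ = (-24) + (-36) + (244) + (-400) + (-481) = -697
Area = |Σ|/2 = 348.5.
Hole:
Apply the surveyor's formula: 2A = Σ (x_i·y_{i+1} − x_{i+1}·y_i), indices taken mod 4.
Σ = (-2) + (26) + (22) + (-34) = 12
Area = |Σ|/2 = 6.
Net area = 348.5 − 6 = 342.5.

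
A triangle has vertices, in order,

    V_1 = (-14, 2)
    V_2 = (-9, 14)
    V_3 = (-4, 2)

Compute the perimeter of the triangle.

36

|V_1V_2| = √((5)² + (12)²) = √169 = 13
|V_2V_3| = √((5)² + (-12)²) = √169 = 13
|V_3V_1| = √((-10)² + (0)²) = √100 = 10
Perimeter = 13 + 13 + 10 = 36.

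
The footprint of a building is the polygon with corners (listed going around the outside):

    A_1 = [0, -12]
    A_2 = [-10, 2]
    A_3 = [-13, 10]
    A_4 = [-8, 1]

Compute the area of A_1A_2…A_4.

Apply Gauss's area formula: 2A = Σ (x_i·y_{i+1} − x_{i+1}·y_i), indices taken mod 4.
Σ = (-120) + (-74) + (67) + (96) = -31
Area = |Σ|/2 = 15.5.

15.5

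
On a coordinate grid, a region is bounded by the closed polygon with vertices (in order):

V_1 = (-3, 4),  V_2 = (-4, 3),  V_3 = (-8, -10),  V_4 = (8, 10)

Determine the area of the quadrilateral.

66.5

Apply the surveyor's formula: 2A = Σ (x_i·y_{i+1} − x_{i+1}·y_i), indices taken mod 4.
V_1→V_2: (-3)(3) − (-4)(4) = 7
V_2→V_3: (-4)(-10) − (-8)(3) = 64
V_3→V_4: (-8)(10) − (8)(-10) = 0
V_4→V_1: (8)(4) − (-3)(10) = 62
Σ = 133
Area = |Σ|/2 = 66.5.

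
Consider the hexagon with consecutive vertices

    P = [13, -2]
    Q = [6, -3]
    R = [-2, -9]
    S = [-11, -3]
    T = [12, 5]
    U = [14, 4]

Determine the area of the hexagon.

Apply the shoelace formula: 2A = Σ (x_i·y_{i+1} − x_{i+1}·y_i), indices taken mod 6.
Σ = (-27) + (-60) + (-93) + (-19) + (-22) + (-80) = -301
Area = |Σ|/2 = 150.5.

150.5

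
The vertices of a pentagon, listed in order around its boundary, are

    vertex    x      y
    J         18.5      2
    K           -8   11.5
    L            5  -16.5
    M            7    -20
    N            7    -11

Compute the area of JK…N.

299.625

Apply the surveyor's formula: 2A = Σ (x_i·y_{i+1} − x_{i+1}·y_i), indices taken mod 5.
Σ = (228.75) + (74.5) + (15.5) + (63) + (217.5) = 599.25
Area = |Σ|/2 = 299.625.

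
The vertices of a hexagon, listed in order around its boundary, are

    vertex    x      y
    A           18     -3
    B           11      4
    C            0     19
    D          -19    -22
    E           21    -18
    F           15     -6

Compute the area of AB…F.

843

Cross-terms: 105, 209, 361, 804, 144, 63  ⇒  Σ = 1686
Area = |Σ|/2 = 843.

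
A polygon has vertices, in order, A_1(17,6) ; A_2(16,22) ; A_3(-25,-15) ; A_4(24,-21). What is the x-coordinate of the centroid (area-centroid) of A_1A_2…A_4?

620/141

Apply the surveyor's formula. First the cross-terms c_i = x_i·y_{i+1} − x_{i+1}·y_i:
  278, 310, 885, 501  ⇒  2A = 1974, A = 987.
Then Σ (x_i + x_{i+1})·c_i = 26040, so x̄ = 26040 / (6·987) = 620/141.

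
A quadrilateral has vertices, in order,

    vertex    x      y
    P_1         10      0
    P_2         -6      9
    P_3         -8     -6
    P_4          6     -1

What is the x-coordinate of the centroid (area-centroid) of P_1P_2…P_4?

-10/7

Apply Gauss's area formula. First the cross-terms c_i = x_i·y_{i+1} − x_{i+1}·y_i:
  90, 108, 44, 10  ⇒  2A = 252, A = 126.
Then Σ (x_i + x_{i+1})·c_i = -1080, so x̄ = -1080 / (6·126) = -10/7.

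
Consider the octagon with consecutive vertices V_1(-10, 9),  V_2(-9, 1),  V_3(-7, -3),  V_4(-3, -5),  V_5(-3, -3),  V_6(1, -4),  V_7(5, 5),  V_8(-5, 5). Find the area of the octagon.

110

Apply the shoelace (surveyor's) formula: 2A = Σ (x_i·y_{i+1} − x_{i+1}·y_i), indices taken mod 8.
V_1→V_2: (-10)(1) − (-9)(9) = 71
V_2→V_3: (-9)(-3) − (-7)(1) = 34
V_3→V_4: (-7)(-5) − (-3)(-3) = 26
V_4→V_5: (-3)(-3) − (-3)(-5) = -6
V_5→V_6: (-3)(-4) − (1)(-3) = 15
V_6→V_7: (1)(5) − (5)(-4) = 25
V_7→V_8: (5)(5) − (-5)(5) = 50
V_8→V_1: (-5)(9) − (-10)(5) = 5
Σ = 220
Area = |Σ|/2 = 110.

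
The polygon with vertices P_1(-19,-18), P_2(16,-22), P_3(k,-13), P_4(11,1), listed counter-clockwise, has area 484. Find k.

22

Write out the shoelace sum; only the two edges meeting at P_3 involve k:
2·Area = [(16·(-13) − k·(-22)) + (k·1 − 11·(-13))] + 527
       = 23·k + 462 = 968
⇒ k = 22.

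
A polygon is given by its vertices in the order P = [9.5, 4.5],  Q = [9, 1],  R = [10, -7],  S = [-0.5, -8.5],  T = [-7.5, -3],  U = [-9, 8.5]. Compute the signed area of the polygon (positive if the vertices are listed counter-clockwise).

-233.375

Apply the surveyor's formula: 2A = Σ (x_i·y_{i+1} − x_{i+1}·y_i), indices taken mod 6.
Cross-terms: -31, -73, -88.5, -62.25, -90.75, -121.25  ⇒  Σ = -466.75
Signed area = Σ/2 = -233.375 (negative ⇒ clockwise traversal).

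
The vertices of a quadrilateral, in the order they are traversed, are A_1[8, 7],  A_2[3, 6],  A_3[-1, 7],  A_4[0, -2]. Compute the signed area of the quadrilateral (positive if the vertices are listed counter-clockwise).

Σ = (27) + (27) + (2) + (16) = 72
Signed area = Σ/2 = 36 (positive ⇒ counter-clockwise traversal).

36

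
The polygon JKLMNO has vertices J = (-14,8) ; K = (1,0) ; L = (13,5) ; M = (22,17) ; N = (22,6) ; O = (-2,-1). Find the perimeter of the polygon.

96

|JK| = √((15)² + (-8)²) = √289 = 17
|KL| = √((12)² + (5)²) = √169 = 13
|LM| = √((9)² + (12)²) = √225 = 15
|MN| = √((0)² + (-11)²) = √121 = 11
|NO| = √((-24)² + (-7)²) = √625 = 25
|OJ| = √((-12)² + (9)²) = √225 = 15
Perimeter = 17 + 13 + 15 + 11 + 25 + 15 = 96.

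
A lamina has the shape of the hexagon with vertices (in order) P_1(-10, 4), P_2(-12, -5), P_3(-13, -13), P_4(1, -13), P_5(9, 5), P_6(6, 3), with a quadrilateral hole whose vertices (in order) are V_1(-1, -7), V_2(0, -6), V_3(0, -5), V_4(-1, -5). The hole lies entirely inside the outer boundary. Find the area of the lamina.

270.5

Outer boundary:
P_1→P_2: (-10)(-5) − (-12)(4) = 98
P_2→P_3: (-12)(-13) − (-13)(-5) = 91
P_3→P_4: (-13)(-13) − (1)(-13) = 182
P_4→P_5: (1)(5) − (9)(-13) = 122
P_5→P_6: (9)(3) − (6)(5) = -3
P_6→P_1: (6)(4) − (-10)(3) = 54
Σ = 544
Area = |Σ|/2 = 272.
Hole:
Apply the shoelace (surveyor's) formula: 2A = Σ (x_i·y_{i+1} − x_{i+1}·y_i), indices taken mod 4.
V_1→V_2: (-1)(-6) − (0)(-7) = 6
V_2→V_3: (0)(-5) − (0)(-6) = 0
V_3→V_4: (0)(-5) − (-1)(-5) = -5
V_4→V_1: (-1)(-7) − (-1)(-5) = 2
Σ = 3
Area = |Σ|/2 = 1.5.
Net area = 272 − 1.5 = 270.5.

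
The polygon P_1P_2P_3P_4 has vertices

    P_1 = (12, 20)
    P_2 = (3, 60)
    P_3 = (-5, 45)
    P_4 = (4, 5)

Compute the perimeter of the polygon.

|P_1P_2| = √((-9)² + (40)²) = √1681 = 41
|P_2P_3| = √((-8)² + (-15)²) = √289 = 17
|P_3P_4| = √((9)² + (-40)²) = √1681 = 41
|P_4P_1| = √((8)² + (15)²) = √289 = 17
Perimeter = 41 + 17 + 41 + 17 = 116.

116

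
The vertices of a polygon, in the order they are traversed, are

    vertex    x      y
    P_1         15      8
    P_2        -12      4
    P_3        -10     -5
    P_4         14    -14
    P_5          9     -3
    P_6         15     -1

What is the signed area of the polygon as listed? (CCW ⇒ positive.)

Apply Gauss's area formula: 2A = Σ (x_i·y_{i+1} − x_{i+1}·y_i), indices taken mod 6.
P_1→P_2: (15)(4) − (-12)(8) = 156
P_2→P_3: (-12)(-5) − (-10)(4) = 100
P_3→P_4: (-10)(-14) − (14)(-5) = 210
P_4→P_5: (14)(-3) − (9)(-14) = 84
P_5→P_6: (9)(-1) − (15)(-3) = 36
P_6→P_1: (15)(8) − (15)(-1) = 135
Σ = 721
Signed area = Σ/2 = 360.5 (positive ⇒ counter-clockwise traversal).

360.5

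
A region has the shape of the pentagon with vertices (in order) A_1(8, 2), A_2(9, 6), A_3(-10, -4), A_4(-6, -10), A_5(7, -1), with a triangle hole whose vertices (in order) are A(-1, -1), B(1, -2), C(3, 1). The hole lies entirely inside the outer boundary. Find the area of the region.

Outer boundary:
Σ = (30) + (24) + (76) + (76) + (22) = 228
Area = |Σ|/2 = 114.
Hole:
A→B: (-1)(-2) − (1)(-1) = 3
B→C: (1)(1) − (3)(-2) = 7
C→A: (3)(-1) − (-1)(1) = -2
Σ = 8
Area = |Σ|/2 = 4.
Net area = 114 − 4 = 110.

110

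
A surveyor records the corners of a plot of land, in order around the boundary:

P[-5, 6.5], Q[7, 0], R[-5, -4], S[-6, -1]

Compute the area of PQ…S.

68.25

Apply the surveyor's formula: 2A = Σ (x_i·y_{i+1} − x_{i+1}·y_i), indices taken mod 4.
Cross-terms: -45.5, -28, -19, -44  ⇒  Σ = -136.5
Area = |Σ|/2 = 68.25.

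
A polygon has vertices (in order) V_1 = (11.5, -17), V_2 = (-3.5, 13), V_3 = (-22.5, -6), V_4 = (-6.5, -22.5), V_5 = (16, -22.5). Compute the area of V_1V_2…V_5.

Apply Gauss's area formula: 2A = Σ (x_i·y_{i+1} − x_{i+1}·y_i), indices taken mod 5.
Σ = (90) + (313.5) + (467.25) + (506.25) + (-13.25) = 1363.75
Area = |Σ|/2 = 681.875.

681.875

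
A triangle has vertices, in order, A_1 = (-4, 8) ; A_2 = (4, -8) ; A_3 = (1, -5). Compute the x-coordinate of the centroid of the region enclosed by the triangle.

1/3

Apply the surveyor's formula. First the cross-terms c_i = x_i·y_{i+1} − x_{i+1}·y_i:
  0, -12, -12  ⇒  2A = -24, A = -12.
Then Σ (x_i + x_{i+1})·c_i = -24, so x̄ = -24 / (6·(-12)) = 1/3.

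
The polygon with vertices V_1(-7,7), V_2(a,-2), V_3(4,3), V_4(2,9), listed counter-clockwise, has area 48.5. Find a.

8

Write out the shoelace sum; only the two edges meeting at V_2 involve a:
2·Area = [((-7)·(-2) − a·7) + (a·3 − 4·(-2))] + 107
       = -4·a + 129 = 97
⇒ a = 8.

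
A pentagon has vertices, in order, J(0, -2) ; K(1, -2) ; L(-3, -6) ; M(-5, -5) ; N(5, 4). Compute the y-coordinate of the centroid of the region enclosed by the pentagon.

-38/15

Apply the surveyor's formula. First the cross-terms c_i = x_i·y_{i+1} − x_{i+1}·y_i:
  2, -12, -15, 5, -10  ⇒  2A = -30, A = -15.
Then Σ (y_i + y_{i+1})·c_i = 228, so ȳ = 228 / (6·(-15)) = -38/15.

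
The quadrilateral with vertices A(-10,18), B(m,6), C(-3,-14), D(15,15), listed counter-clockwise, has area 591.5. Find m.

-20

Write out the shoelace sum; only the two edges meeting at B involve m:
2·Area = [((-10)·6 − m·18) + (m·(-14) − (-3)·6)] + 585
       = -32·m + 543 = 1183
⇒ m = -20.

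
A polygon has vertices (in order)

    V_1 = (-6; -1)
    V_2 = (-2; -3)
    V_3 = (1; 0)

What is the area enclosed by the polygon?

Apply the shoelace formula: 2A = Σ (x_i·y_{i+1} − x_{i+1}·y_i), indices taken mod 3.
Σ = (16) + (3) + (-1) = 18
Area = |Σ|/2 = 9.

9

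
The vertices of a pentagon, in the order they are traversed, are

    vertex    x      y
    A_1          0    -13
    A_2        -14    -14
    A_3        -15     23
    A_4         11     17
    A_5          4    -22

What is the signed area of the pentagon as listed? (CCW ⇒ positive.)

A_1→A_2: (0)(-14) − (-14)(-13) = -182
A_2→A_3: (-14)(23) − (-15)(-14) = -532
A_3→A_4: (-15)(17) − (11)(23) = -508
A_4→A_5: (11)(-22) − (4)(17) = -310
A_5→A_1: (4)(-13) − (0)(-22) = -52
Σ = -1584
Signed area = Σ/2 = -792 (negative ⇒ clockwise traversal).

-792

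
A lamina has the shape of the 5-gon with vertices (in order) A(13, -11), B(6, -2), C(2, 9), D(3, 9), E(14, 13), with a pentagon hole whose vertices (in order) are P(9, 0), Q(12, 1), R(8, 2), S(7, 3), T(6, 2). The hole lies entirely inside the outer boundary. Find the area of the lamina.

154

Outer boundary:
Cross-terms: 40, 58, -9, -87, -323  ⇒  Σ = -321
Area = |Σ|/2 = 160.5.
Hole:
Apply Gauss's area formula: 2A = Σ (x_i·y_{i+1} − x_{i+1}·y_i), indices taken mod 5.
Cross-terms: 9, 16, 10, -4, -18  ⇒  Σ = 13
Area = |Σ|/2 = 6.5.
Net area = 160.5 − 6.5 = 154.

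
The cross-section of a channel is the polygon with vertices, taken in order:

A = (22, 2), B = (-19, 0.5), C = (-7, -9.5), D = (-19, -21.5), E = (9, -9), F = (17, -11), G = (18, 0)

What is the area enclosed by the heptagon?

Apply Gauss's area formula: 2A = Σ (x_i·y_{i+1} − x_{i+1}·y_i), indices taken mod 7.
Cross-terms: 49, 184, -30, 364.5, 54, 198, 36  ⇒  Σ = 855.5
Area = |Σ|/2 = 427.75.

427.75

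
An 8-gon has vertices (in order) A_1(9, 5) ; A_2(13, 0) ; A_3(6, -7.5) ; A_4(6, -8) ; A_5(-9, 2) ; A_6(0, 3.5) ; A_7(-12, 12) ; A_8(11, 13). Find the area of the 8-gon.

282.5

Cross-terms: -65, -97.5, -3, -60, -31.5, 42, -288, -62  ⇒  Σ = -565
Area = |Σ|/2 = 282.5.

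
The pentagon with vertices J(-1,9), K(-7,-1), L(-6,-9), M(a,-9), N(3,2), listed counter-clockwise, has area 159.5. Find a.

8

The doubled signed area Σ (x_i y_{i+1} − x_{i+1} y_i) is linear in a.
With a=0 it equals 231; the coefficient of a is 11 (from the two edges through M).
So 11·a + 231 = 2·159.5 = 319 ⇒ a = 8.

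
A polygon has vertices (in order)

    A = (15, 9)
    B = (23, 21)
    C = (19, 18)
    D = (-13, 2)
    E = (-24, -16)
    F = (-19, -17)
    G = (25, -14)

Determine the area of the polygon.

Apply Gauss's area formula: 2A = Σ (x_i·y_{i+1} − x_{i+1}·y_i), indices taken mod 7.
Cross-terms: 108, 15, 272, 256, 104, 691, 435  ⇒  Σ = 1881
Area = |Σ|/2 = 940.5.

940.5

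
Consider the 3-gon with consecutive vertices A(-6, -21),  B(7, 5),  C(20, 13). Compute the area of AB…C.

Apply the shoelace formula: 2A = Σ (x_i·y_{i+1} − x_{i+1}·y_i), indices taken mod 3.
Σ = (117) + (-9) + (-342) = -234
Area = |Σ|/2 = 117.

117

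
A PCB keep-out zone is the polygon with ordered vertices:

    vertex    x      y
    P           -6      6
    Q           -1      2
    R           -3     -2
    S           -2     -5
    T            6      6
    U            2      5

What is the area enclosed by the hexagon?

Apply the surveyor's formula: 2A = Σ (x_i·y_{i+1} − x_{i+1}·y_i), indices taken mod 6.
Cross-terms: -6, 8, 11, 18, 18, 42  ⇒  Σ = 91
Area = |Σ|/2 = 45.5.

45.5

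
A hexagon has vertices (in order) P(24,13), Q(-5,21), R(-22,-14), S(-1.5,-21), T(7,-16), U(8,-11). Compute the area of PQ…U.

1066

Apply Gauss's area formula: 2A = Σ (x_i·y_{i+1} − x_{i+1}·y_i), indices taken mod 6.
Cross-terms: 569, 532, 441, 171, 51, 368  ⇒  Σ = 2132
Area = |Σ|/2 = 1066.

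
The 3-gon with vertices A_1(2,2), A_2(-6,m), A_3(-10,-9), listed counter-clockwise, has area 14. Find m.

-3

The doubled signed area Σ (x_i y_{i+1} − x_{i+1} y_i) is linear in m.
With m=0 it equals 64; the coefficient of m is 12 (from the two edges through A_2).
So 12·m + 64 = 2·14 = 28 ⇒ m = -3.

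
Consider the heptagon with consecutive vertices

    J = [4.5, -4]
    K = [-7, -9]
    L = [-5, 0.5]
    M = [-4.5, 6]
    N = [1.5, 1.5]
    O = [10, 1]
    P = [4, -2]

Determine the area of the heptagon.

Σ = (-68.5) + (-48.5) + (-27.75) + (-15.75) + (-13.5) + (-24) + (-7) = -205
Area = |Σ|/2 = 102.5.

102.5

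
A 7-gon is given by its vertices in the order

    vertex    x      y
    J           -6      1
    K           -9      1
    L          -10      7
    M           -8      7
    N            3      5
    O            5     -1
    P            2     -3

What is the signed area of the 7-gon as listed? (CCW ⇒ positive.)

-91

Apply the surveyor's formula: 2A = Σ (x_i·y_{i+1} − x_{i+1}·y_i), indices taken mod 7.
Σ = (3) + (-53) + (-14) + (-61) + (-28) + (-13) + (-16) = -182
Signed area = Σ/2 = -91 (negative ⇒ clockwise traversal).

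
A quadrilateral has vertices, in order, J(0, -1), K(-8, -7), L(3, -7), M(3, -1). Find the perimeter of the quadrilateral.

|JK| = √((-8)² + (-6)²) = √100 = 10
|KL| = √((11)² + (0)²) = √121 = 11
|LM| = √((0)² + (6)²) = √36 = 6
|MJ| = √((-3)² + (0)²) = √9 = 3
Perimeter = 10 + 11 + 6 + 3 = 30.

30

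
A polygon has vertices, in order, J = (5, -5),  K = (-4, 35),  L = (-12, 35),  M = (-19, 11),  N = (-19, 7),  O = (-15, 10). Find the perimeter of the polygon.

|JK| = √((-9)² + (40)²) = √1681 = 41
|KL| = √((-8)² + (0)²) = √64 = 8
|LM| = √((-7)² + (-24)²) = √625 = 25
|MN| = √((0)² + (-4)²) = √16 = 4
|NO| = √((4)² + (3)²) = √25 = 5
|OJ| = √((20)² + (-15)²) = √625 = 25
Perimeter = 41 + 8 + 25 + 4 + 5 + 25 = 108.

108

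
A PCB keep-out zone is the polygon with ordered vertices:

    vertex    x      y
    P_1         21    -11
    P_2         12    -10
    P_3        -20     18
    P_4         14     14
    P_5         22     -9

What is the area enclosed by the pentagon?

540.5

Σ = (-78) + (16) + (-532) + (-434) + (-53) = -1081
Area = |Σ|/2 = 540.5.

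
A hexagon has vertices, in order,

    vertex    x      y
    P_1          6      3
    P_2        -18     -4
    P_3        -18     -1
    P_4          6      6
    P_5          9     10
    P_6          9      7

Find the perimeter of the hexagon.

66

|P_1P_2| = √((-24)² + (-7)²) = √625 = 25
|P_2P_3| = √((0)² + (3)²) = √9 = 3
|P_3P_4| = √((24)² + (7)²) = √625 = 25
|P_4P_5| = √((3)² + (4)²) = √25 = 5
|P_5P_6| = √((0)² + (-3)²) = √9 = 3
|P_6P_1| = √((-3)² + (-4)²) = √25 = 5
Perimeter = 25 + 3 + 25 + 5 + 3 + 5 = 66.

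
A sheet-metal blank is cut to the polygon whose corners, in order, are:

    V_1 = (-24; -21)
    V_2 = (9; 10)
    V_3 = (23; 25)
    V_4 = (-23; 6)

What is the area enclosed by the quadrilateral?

Σ = (-51) + (-5) + (713) + (627) = 1284
Area = |Σ|/2 = 642.

642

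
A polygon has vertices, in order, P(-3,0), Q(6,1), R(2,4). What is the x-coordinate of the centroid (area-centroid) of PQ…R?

5/3

Apply the shoelace formula. First the cross-terms c_i = x_i·y_{i+1} − x_{i+1}·y_i:
  -3, 22, 12  ⇒  2A = 31, A = 15.5.
Then Σ (x_i + x_{i+1})·c_i = 155, so x̄ = 155 / (6·15.5) = 5/3.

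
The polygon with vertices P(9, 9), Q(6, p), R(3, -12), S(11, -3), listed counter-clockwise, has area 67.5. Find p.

2

Write out the shoelace sum; only the two edges meeting at Q involve p:
2·Area = [(9·p − 6·9) + (6·(-12) − 3·p)] + 249
       = 6·p + 123 = 135
⇒ p = 2.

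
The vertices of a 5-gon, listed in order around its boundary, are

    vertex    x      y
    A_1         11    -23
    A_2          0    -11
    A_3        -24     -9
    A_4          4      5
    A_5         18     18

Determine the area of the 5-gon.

549.5

Apply the shoelace (surveyor's) formula: 2A = Σ (x_i·y_{i+1} − x_{i+1}·y_i), indices taken mod 5.
Cross-terms: -121, -264, -84, -18, -612  ⇒  Σ = -1099
Area = |Σ|/2 = 549.5.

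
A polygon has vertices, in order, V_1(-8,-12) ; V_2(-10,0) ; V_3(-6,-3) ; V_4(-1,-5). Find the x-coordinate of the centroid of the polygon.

Apply the shoelace (surveyor's) formula. First the cross-terms c_i = x_i·y_{i+1} − x_{i+1}·y_i:
  -120, 30, 27, -28  ⇒  2A = -91, A = -45.5.
Then Σ (x_i + x_{i+1})·c_i = 1743, so x̄ = 1743 / (6·(-45.5)) = -83/13.

-83/13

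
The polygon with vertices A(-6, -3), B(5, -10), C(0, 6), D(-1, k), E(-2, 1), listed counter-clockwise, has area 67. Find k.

6

Write out the shoelace sum; only the two edges meeting at D involve k:
2·Area = [(0·k − (-1)·6) + ((-1)·1 − (-2)·k)] + 117
       = 2·k + 122 = 134
⇒ k = 6.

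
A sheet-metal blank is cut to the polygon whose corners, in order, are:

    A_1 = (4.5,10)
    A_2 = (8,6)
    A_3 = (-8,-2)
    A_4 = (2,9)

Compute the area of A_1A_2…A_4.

A_1→A_2: (4.5)(6) − (8)(10) = -53
A_2→A_3: (8)(-2) − (-8)(6) = 32
A_3→A_4: (-8)(9) − (2)(-2) = -68
A_4→A_1: (2)(10) − (4.5)(9) = -20.5
Σ = -109.5
Area = |Σ|/2 = 54.75.

54.75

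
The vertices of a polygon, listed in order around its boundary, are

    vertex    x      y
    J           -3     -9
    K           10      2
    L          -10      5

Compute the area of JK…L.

129.5

Apply the shoelace formula: 2A = Σ (x_i·y_{i+1} − x_{i+1}·y_i), indices taken mod 3.
J→K: (-3)(2) − (10)(-9) = 84
K→L: (10)(5) − (-10)(2) = 70
L→J: (-10)(-9) − (-3)(5) = 105
Σ = 259
Area = |Σ|/2 = 129.5.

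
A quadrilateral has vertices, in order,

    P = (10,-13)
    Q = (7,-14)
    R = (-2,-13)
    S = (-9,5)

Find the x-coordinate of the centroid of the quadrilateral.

-1/19

Apply the surveyor's formula. First the cross-terms c_i = x_i·y_{i+1} − x_{i+1}·y_i:
  -49, -119, -127, 67  ⇒  2A = -228, A = -114.
Then Σ (x_i + x_{i+1})·c_i = 36, so x̄ = 36 / (6·(-114)) = -1/19.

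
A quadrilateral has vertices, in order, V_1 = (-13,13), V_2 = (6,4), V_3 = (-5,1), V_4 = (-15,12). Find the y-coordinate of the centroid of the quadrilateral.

910/141

Apply Gauss's area formula. First the cross-terms c_i = x_i·y_{i+1} − x_{i+1}·y_i:
  -130, 26, -45, -39  ⇒  2A = -188, A = -94.
Then Σ (y_i + y_{i+1})·c_i = -3640, so ȳ = -3640 / (6·(-94)) = 910/141.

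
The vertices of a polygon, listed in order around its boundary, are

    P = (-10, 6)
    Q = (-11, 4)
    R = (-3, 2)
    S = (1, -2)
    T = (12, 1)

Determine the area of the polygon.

Apply the shoelace (surveyor's) formula: 2A = Σ (x_i·y_{i+1} − x_{i+1}·y_i), indices taken mod 5.
Cross-terms: 26, -10, 4, 25, 82  ⇒  Σ = 127
Area = |Σ|/2 = 63.5.

63.5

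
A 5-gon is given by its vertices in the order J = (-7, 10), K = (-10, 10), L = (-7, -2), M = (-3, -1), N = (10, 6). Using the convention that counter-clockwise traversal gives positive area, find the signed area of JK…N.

127.5

Σ = (30) + (90) + (1) + (-8) + (142) = 255
Signed area = Σ/2 = 127.5 (positive ⇒ counter-clockwise traversal).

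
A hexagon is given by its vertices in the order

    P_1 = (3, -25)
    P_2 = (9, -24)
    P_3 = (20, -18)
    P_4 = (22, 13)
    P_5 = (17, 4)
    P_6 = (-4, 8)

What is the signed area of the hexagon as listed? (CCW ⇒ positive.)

Apply Gauss's area formula: 2A = Σ (x_i·y_{i+1} − x_{i+1}·y_i), indices taken mod 6.
Σ = (153) + (318) + (656) + (-133) + (152) + (76) = 1222
Signed area = Σ/2 = 611 (positive ⇒ counter-clockwise traversal).

611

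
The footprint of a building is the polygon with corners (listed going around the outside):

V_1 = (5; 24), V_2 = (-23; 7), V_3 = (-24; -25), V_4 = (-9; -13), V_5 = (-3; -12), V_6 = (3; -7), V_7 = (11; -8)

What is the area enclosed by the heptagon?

950

Apply the shoelace (surveyor's) formula: 2A = Σ (x_i·y_{i+1} − x_{i+1}·y_i), indices taken mod 7.
Cross-terms: 587, 743, 87, 69, 57, 53, 304  ⇒  Σ = 1900
Area = |Σ|/2 = 950.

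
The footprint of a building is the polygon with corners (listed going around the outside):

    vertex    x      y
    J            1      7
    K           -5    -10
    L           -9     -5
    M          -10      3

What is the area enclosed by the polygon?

95

Σ = (25) + (-65) + (-77) + (-73) = -190
Area = |Σ|/2 = 95.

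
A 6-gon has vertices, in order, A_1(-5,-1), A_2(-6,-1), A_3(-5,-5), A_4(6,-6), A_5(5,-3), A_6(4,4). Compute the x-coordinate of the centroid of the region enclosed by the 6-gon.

Apply Gauss's area formula. First the cross-terms c_i = x_i·y_{i+1} − x_{i+1}·y_i:
  -1, 25, 60, 12, 32, 16  ⇒  2A = 144, A = 72.
Then Σ (x_i + x_{i+1})·c_i = 200, so x̄ = 200 / (6·72) = 25/54.

25/54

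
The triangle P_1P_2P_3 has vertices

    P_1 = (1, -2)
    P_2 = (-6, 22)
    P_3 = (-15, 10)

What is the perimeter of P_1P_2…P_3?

|P_1P_2| = √((-7)² + (24)²) = √625 = 25
|P_2P_3| = √((-9)² + (-12)²) = √225 = 15
|P_3P_1| = √((16)² + (-12)²) = √400 = 20
Perimeter = 25 + 15 + 20 = 60.

60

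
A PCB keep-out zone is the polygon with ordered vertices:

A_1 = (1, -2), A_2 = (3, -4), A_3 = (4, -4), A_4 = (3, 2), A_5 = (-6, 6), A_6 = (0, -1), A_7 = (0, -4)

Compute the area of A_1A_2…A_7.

33

A_1→A_2: (1)(-4) − (3)(-2) = 2
A_2→A_3: (3)(-4) − (4)(-4) = 4
A_3→A_4: (4)(2) − (3)(-4) = 20
A_4→A_5: (3)(6) − (-6)(2) = 30
A_5→A_6: (-6)(-1) − (0)(6) = 6
A_6→A_7: (0)(-4) − (0)(-1) = 0
A_7→A_1: (0)(-2) − (1)(-4) = 4
Σ = 66
Area = |Σ|/2 = 33.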